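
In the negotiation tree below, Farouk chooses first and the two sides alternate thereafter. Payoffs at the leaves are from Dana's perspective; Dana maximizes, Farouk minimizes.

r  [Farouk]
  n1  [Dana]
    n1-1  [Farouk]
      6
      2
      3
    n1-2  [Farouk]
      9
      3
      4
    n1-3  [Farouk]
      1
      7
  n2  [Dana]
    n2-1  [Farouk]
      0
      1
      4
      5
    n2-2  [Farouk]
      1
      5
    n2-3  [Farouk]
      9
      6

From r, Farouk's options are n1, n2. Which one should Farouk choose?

n1

n1-1 (Farouk): min(6, 2, 3) = 2
n1-2 (Farouk): min(9, 3, 4) = 3
n1-3 (Farouk): min(1, 7) = 1
n1 (Dana): max(2, 3, 1) = 3
n2-1 (Farouk): min(0, 1, 4, 5) = 0
n2-2 (Farouk): min(1, 5) = 1
n2-3 (Farouk): min(9, 6) = 6
n2 (Dana): max(0, 1, 6) = 6
r (Farouk): min(3, 6) = 3
Farouk at r wants the lowest of {n1=3, n2=6}, so chooses n1.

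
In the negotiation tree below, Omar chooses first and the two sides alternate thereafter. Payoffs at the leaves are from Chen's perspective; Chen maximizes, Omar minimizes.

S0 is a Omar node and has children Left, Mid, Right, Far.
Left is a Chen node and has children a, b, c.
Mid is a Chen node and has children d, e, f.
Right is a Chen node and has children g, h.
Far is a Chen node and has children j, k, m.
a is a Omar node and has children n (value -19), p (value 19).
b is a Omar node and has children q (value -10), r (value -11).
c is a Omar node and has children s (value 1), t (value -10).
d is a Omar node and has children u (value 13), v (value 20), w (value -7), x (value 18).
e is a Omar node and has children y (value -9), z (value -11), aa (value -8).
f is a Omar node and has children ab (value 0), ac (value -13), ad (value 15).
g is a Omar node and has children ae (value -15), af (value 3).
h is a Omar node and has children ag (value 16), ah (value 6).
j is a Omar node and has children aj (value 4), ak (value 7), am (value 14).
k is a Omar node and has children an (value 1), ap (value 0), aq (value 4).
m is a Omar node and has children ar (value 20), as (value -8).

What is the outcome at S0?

-10

a (Omar): min(-19, 19) = -19
b (Omar): min(-10, -11) = -11
c (Omar): min(1, -10) = -10
Left (Chen): max(-19, -11, -10) = -10
d (Omar): min(13, 20, -7, 18) = -7
e (Omar): min(-9, -11, -8) = -11
f (Omar): min(0, -13, 15) = -13
Mid (Chen): max(-7, -11, -13) = -7
g (Omar): min(-15, 3) = -15
h (Omar): min(16, 6) = 6
Right (Chen): max(-15, 6) = 6
j (Omar): min(4, 7, 14) = 4
k (Omar): min(1, 0, 4) = 0
m (Omar): min(20, -8) = -8
Far (Chen): max(4, 0, -8) = 4
S0 (Omar): min(-10, -7, 6, 4) = -10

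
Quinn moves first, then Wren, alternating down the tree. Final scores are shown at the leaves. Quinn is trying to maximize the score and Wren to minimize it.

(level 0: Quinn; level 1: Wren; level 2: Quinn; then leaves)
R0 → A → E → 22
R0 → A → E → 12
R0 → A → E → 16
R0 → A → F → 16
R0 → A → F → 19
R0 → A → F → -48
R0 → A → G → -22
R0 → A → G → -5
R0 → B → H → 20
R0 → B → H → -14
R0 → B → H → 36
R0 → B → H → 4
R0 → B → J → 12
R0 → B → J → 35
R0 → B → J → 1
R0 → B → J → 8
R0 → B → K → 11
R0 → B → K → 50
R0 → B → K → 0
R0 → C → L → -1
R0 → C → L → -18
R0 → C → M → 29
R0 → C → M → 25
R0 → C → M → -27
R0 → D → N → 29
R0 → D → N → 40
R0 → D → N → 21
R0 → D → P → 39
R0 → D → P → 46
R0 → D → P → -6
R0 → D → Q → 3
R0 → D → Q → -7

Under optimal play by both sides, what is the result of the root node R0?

E (Quinn): max(22, 12, 16) = 22
F (Quinn): max(16, 19, -48) = 19
G (Quinn): max(-22, -5) = -5
A (Wren): min(22, 19, -5) = -5
H (Quinn): max(20, -14, 36, 4) = 36
J (Quinn): max(12, 35, 1, 8) = 35
K (Quinn): max(11, 50, 0) = 50
B (Wren): min(36, 35, 50) = 35
L (Quinn): max(-1, -18) = -1
M (Quinn): max(29, 25, -27) = 29
C (Wren): min(-1, 29) = -1
N (Quinn): max(29, 40, 21) = 40
P (Quinn): max(39, 46, -6) = 46
Q (Quinn): max(3, -7) = 3
D (Wren): min(40, 46, 3) = 3
R0 (Quinn): max(-5, 35, -1, 3) = 35

35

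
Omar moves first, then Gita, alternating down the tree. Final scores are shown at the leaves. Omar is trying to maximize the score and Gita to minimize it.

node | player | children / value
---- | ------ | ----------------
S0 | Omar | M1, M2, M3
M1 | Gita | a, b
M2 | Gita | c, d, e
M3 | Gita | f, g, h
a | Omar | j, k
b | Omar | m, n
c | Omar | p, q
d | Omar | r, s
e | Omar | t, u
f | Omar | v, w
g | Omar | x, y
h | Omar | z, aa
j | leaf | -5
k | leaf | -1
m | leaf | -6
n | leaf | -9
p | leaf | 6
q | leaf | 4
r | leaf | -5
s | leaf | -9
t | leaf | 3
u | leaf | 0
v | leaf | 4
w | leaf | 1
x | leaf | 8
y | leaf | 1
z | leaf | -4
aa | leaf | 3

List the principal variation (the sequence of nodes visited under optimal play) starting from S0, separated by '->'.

S0 -> M3 -> h -> aa

a (Omar): max(-5, -1) = -1
b (Omar): max(-6, -9) = -6
M1 (Gita): min(-1, -6) = -6
c (Omar): max(6, 4) = 6
d (Omar): max(-5, -9) = -5
e (Omar): max(3, 0) = 3
M2 (Gita): min(6, -5, 3) = -5
f (Omar): max(4, 1) = 4
g (Omar): max(8, 1) = 8
h (Omar): max(-4, 3) = 3
M3 (Gita): min(4, 8, 3) = 3
S0 (Omar): max(-6, -5, 3) = 3
At S0, Omar picks M3 (highest: 3).
At M3, Gita picks h (lowest: 3).
At h, Omar picks aa (highest: 3).
Terminal value 3.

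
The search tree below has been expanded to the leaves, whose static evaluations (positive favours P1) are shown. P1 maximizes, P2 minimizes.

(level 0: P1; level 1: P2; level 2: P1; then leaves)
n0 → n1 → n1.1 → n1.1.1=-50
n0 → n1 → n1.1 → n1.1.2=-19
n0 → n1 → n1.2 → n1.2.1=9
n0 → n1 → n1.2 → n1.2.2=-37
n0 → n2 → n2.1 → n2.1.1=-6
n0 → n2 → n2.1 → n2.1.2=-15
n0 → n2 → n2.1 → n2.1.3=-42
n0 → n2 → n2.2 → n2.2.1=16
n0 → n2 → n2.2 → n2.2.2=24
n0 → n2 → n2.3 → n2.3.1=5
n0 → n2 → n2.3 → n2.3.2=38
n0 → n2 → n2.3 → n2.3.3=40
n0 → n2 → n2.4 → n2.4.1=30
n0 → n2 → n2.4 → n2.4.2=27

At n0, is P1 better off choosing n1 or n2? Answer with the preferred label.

n1.1 (P1): max(-50, -19) = -19
n1.2 (P1): max(9, -37) = 9
n1 (P2): min(-19, 9) = -19
n2.1 (P1): max(-6, -15, -42) = -6
n2.2 (P1): max(16, 24) = 24
n2.3 (P1): max(5, 38, 40) = 40
n2.4 (P1): max(30, 27) = 30
n2 (P2): min(-6, 24, 40, 30) = -6
P1 prefers the higher value; n1=-19, n2=-6. n2 is better since -6 > -19.

n2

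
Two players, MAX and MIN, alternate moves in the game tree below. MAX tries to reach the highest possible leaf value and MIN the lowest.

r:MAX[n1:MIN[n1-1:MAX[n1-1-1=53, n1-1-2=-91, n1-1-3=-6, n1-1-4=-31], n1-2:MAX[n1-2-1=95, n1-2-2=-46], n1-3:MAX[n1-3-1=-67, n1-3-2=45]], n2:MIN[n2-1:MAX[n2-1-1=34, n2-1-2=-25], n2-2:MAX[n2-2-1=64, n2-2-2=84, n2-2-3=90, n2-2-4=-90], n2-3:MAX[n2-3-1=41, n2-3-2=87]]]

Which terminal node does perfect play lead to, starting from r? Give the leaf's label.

n1-1 (MAX): max(53, -91, -6, -31) = 53
n1-2 (MAX): max(95, -46) = 95
n1-3 (MAX): max(-67, 45) = 45
n1 (MIN): min(53, 95, 45) = 45
n2-1 (MAX): max(34, -25) = 34
n2-2 (MAX): max(64, 84, 90, -90) = 90
n2-3 (MAX): max(41, 87) = 87
n2 (MIN): min(34, 90, 87) = 34
r (MAX): max(45, 34) = 45
At r, MAX picks n1 (highest: 45).
At n1, MIN picks n1-3 (lowest: 45).
At n1-3, MAX picks n1-3-2 (highest: 45).
Terminal value 45.

n1-3-2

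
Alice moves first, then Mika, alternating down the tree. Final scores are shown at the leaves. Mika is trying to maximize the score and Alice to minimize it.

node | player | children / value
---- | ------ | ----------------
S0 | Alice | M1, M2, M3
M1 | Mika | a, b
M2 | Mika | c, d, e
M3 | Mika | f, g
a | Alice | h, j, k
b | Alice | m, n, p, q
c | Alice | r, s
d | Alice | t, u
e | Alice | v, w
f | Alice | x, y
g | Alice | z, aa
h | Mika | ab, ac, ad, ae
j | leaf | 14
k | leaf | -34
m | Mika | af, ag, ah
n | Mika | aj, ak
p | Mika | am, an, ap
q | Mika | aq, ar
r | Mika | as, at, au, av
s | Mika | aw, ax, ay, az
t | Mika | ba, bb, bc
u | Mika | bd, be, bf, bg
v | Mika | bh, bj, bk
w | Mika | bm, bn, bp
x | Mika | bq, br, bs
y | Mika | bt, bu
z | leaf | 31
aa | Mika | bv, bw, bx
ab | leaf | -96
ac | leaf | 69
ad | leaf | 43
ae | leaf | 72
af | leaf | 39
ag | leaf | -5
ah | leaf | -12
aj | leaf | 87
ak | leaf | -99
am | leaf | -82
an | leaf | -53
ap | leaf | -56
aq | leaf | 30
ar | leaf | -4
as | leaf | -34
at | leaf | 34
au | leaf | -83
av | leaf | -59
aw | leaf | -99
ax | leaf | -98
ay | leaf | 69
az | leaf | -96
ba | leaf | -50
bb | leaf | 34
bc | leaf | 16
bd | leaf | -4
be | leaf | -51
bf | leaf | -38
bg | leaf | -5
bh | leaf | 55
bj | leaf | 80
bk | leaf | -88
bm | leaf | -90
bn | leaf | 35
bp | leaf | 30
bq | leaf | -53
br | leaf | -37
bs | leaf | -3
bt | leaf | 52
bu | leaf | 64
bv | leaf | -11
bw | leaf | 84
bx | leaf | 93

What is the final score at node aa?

93

aa (Mika): max(-11, 84, 93) = 93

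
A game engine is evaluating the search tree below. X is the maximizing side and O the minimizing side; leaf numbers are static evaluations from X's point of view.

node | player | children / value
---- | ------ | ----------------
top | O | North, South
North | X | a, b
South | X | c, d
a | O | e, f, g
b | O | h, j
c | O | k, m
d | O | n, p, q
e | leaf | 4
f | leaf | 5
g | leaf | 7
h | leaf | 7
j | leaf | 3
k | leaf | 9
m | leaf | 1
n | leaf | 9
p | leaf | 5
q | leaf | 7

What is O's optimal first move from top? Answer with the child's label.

North

a (O): min(4, 5, 7) = 4
b (O): min(7, 3) = 3
North (X): max(4, 3) = 4
c (O): min(9, 1) = 1
d (O): min(9, 5, 7) = 5
South (X): max(1, 5) = 5
top (O): min(4, 5) = 4
O at top wants the lowest of {North=4, South=5}, so chooses North.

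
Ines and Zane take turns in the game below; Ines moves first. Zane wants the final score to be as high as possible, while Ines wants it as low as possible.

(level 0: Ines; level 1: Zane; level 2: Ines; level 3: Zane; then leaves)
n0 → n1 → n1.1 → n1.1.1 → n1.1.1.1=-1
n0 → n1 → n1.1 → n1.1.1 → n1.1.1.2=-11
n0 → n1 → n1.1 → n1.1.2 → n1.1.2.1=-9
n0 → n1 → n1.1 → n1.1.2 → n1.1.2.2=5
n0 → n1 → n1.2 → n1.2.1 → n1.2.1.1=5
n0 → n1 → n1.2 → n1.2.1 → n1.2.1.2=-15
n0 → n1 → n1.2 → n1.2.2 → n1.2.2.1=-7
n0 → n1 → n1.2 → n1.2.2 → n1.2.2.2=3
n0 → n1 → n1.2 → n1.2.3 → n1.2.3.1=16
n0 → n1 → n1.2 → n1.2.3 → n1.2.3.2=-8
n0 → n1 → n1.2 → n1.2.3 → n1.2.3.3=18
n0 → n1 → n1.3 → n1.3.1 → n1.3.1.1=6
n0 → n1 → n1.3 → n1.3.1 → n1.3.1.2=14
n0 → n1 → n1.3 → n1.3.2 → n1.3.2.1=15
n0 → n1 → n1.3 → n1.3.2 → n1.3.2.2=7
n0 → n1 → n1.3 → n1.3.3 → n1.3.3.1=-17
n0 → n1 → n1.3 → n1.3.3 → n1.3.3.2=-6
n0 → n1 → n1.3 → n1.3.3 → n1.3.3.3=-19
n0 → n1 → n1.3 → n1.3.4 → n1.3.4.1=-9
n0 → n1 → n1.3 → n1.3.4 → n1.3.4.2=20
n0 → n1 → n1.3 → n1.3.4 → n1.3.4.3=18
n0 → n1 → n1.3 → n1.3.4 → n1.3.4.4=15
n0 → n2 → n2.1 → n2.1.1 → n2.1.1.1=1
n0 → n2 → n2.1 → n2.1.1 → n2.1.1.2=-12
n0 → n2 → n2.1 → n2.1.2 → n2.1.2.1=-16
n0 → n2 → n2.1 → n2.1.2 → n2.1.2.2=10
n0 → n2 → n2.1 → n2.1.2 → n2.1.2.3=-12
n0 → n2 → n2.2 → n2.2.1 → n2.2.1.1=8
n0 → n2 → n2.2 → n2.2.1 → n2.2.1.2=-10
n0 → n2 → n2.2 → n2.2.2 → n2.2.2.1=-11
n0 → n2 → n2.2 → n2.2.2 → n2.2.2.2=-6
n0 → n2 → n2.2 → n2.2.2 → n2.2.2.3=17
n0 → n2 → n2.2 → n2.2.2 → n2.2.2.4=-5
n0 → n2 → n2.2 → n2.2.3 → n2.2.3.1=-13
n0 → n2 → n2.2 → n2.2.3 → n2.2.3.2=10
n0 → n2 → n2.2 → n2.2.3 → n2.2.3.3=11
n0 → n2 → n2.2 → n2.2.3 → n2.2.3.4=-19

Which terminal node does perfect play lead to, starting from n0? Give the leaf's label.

n1.1.1 (Zane): max(-1, -11) = -1
n1.1.2 (Zane): max(-9, 5) = 5
n1.1 (Ines): min(-1, 5) = -1
n1.2.1 (Zane): max(5, -15) = 5
n1.2.2 (Zane): max(-7, 3) = 3
n1.2.3 (Zane): max(16, -8, 18) = 18
n1.2 (Ines): min(5, 3, 18) = 3
n1.3.1 (Zane): max(6, 14) = 14
n1.3.2 (Zane): max(15, 7) = 15
n1.3.3 (Zane): max(-17, -6, -19) = -6
n1.3.4 (Zane): max(-9, 20, 18, 15) = 20
n1.3 (Ines): min(14, 15, -6, 20) = -6
n1 (Zane): max(-1, 3, -6) = 3
n2.1.1 (Zane): max(1, -12) = 1
n2.1.2 (Zane): max(-16, 10, -12) = 10
n2.1 (Ines): min(1, 10) = 1
n2.2.1 (Zane): max(8, -10) = 8
n2.2.2 (Zane): max(-11, -6, 17, -5) = 17
n2.2.3 (Zane): max(-13, 10, 11, -19) = 11
n2.2 (Ines): min(8, 17, 11) = 8
n2 (Zane): max(1, 8) = 8
n0 (Ines): min(3, 8) = 3
At n0, Ines picks n1 (lowest: 3).
At n1, Zane picks n1.2 (highest: 3).
At n1.2, Ines picks n1.2.2 (lowest: 3).
At n1.2.2, Zane picks n1.2.2.2 (highest: 3).
Terminal value 3.

n1.2.2.2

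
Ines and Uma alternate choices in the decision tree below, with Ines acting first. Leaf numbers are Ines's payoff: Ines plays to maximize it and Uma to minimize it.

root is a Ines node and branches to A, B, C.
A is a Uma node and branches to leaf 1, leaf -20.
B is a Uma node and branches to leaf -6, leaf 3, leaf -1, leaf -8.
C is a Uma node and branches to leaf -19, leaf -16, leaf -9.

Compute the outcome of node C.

C (Uma): min(-19, -16, -9) = -19

-19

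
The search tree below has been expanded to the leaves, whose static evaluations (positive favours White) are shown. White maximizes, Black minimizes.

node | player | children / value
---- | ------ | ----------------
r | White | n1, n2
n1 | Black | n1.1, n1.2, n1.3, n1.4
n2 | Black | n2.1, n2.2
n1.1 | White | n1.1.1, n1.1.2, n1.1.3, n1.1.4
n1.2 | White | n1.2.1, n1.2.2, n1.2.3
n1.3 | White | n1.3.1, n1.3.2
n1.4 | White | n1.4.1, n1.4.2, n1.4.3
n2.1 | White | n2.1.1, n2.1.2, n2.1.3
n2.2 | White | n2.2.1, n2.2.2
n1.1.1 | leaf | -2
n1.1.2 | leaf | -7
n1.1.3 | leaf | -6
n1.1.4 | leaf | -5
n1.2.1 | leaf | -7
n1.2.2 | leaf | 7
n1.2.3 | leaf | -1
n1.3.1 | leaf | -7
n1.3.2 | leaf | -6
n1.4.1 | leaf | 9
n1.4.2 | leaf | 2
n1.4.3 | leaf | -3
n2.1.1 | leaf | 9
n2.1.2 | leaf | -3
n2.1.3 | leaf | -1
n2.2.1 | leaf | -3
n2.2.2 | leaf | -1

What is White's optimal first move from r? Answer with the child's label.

n2

n1.1 (White): max(-2, -7, -6, -5) = -2
n1.2 (White): max(-7, 7, -1) = 7
n1.3 (White): max(-7, -6) = -6
n1.4 (White): max(9, 2, -3) = 9
n1 (Black): min(-2, 7, -6, 9) = -6
n2.1 (White): max(9, -3, -1) = 9
n2.2 (White): max(-3, -1) = -1
n2 (Black): min(9, -1) = -1
r (White): max(-6, -1) = -1
White at r wants the highest of {n1=-6, n2=-1}, so chooses n2.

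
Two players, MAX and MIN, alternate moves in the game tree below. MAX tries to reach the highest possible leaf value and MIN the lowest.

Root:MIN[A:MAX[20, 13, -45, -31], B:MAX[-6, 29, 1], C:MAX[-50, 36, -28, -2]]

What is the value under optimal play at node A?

A (MAX): max(20, 13, -45, -31) = 20

20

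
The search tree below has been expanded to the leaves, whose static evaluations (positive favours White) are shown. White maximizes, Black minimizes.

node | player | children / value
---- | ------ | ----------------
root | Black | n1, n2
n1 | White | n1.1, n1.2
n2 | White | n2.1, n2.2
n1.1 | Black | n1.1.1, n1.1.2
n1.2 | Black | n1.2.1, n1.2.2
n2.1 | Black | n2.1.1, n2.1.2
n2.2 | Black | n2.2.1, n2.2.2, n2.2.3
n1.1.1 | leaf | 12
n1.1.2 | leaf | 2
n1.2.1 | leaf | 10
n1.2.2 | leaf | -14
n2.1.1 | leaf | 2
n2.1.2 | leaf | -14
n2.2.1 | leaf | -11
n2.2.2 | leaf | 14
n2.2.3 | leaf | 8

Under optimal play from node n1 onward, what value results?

2

n1.1 (Black): min(12, 2) = 2
n1.2 (Black): min(10, -14) = -14
n1 (White): max(2, -14) = 2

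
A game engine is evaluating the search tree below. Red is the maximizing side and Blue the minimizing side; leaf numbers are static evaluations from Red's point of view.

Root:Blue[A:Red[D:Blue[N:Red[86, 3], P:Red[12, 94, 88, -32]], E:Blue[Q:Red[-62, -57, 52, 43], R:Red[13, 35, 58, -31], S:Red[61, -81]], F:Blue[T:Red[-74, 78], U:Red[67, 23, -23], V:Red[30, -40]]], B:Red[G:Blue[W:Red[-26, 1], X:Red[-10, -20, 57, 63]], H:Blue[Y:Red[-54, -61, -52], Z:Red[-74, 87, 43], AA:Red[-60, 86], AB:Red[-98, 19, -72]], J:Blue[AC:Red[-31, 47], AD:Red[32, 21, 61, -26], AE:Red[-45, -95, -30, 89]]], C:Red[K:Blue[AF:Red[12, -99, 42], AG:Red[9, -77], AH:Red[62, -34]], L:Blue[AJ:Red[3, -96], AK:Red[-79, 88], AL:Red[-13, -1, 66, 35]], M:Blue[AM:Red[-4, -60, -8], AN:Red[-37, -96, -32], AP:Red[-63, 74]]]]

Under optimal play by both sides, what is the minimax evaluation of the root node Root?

9

N (Red): max(86, 3) = 86
P (Red): max(12, 94, 88, -32) = 94
D (Blue): min(86, 94) = 86
Q (Red): max(-62, -57, 52, 43) = 52
R (Red): max(13, 35, 58, -31) = 58
S (Red): max(61, -81) = 61
E (Blue): min(52, 58, 61) = 52
T (Red): max(-74, 78) = 78
U (Red): max(67, 23, -23) = 67
V (Red): max(30, -40) = 30
F (Blue): min(78, 67, 30) = 30
A (Red): max(86, 52, 30) = 86
W (Red): max(-26, 1) = 1
X (Red): max(-10, -20, 57, 63) = 63
G (Blue): min(1, 63) = 1
Y (Red): max(-54, -61, -52) = -52
Z (Red): max(-74, 87, 43) = 87
AA (Red): max(-60, 86) = 86
AB (Red): max(-98, 19, -72) = 19
H (Blue): min(-52, 87, 86, 19) = -52
AC (Red): max(-31, 47) = 47
AD (Red): max(32, 21, 61, -26) = 61
AE (Red): max(-45, -95, -30, 89) = 89
J (Blue): min(47, 61, 89) = 47
B (Red): max(1, -52, 47) = 47
AF (Red): max(12, -99, 42) = 42
AG (Red): max(9, -77) = 9
AH (Red): max(62, -34) = 62
K (Blue): min(42, 9, 62) = 9
AJ (Red): max(3, -96) = 3
AK (Red): max(-79, 88) = 88
AL (Red): max(-13, -1, 66, 35) = 66
L (Blue): min(3, 88, 66) = 3
AM (Red): max(-4, -60, -8) = -4
AN (Red): max(-37, -96, -32) = -32
AP (Red): max(-63, 74) = 74
M (Blue): min(-4, -32, 74) = -32
C (Red): max(9, 3, -32) = 9
Root (Blue): min(86, 47, 9) = 9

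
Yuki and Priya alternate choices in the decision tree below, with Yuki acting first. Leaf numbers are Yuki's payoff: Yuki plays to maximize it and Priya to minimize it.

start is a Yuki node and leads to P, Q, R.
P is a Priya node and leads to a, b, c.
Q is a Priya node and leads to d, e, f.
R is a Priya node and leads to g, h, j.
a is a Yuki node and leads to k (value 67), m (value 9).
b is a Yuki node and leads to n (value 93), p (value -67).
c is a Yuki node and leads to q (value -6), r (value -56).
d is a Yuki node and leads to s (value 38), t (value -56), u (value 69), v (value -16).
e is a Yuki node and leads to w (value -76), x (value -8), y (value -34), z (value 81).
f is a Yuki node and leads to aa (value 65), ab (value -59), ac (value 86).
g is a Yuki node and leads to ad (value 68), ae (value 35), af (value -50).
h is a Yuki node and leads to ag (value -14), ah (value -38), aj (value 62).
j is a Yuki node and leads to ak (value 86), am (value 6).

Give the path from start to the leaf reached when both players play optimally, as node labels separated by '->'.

a (Yuki): max(67, 9) = 67
b (Yuki): max(93, -67) = 93
c (Yuki): max(-6, -56) = -6
P (Priya): min(67, 93, -6) = -6
d (Yuki): max(38, -56, 69, -16) = 69
e (Yuki): max(-76, -8, -34, 81) = 81
f (Yuki): max(65, -59, 86) = 86
Q (Priya): min(69, 81, 86) = 69
g (Yuki): max(68, 35, -50) = 68
h (Yuki): max(-14, -38, 62) = 62
j (Yuki): max(86, 6) = 86
R (Priya): min(68, 62, 86) = 62
start (Yuki): max(-6, 69, 62) = 69
At start, Yuki picks Q (highest: 69).
At Q, Priya picks d (lowest: 69).
At d, Yuki picks u (highest: 69).
Terminal value 69.

start -> Q -> d -> u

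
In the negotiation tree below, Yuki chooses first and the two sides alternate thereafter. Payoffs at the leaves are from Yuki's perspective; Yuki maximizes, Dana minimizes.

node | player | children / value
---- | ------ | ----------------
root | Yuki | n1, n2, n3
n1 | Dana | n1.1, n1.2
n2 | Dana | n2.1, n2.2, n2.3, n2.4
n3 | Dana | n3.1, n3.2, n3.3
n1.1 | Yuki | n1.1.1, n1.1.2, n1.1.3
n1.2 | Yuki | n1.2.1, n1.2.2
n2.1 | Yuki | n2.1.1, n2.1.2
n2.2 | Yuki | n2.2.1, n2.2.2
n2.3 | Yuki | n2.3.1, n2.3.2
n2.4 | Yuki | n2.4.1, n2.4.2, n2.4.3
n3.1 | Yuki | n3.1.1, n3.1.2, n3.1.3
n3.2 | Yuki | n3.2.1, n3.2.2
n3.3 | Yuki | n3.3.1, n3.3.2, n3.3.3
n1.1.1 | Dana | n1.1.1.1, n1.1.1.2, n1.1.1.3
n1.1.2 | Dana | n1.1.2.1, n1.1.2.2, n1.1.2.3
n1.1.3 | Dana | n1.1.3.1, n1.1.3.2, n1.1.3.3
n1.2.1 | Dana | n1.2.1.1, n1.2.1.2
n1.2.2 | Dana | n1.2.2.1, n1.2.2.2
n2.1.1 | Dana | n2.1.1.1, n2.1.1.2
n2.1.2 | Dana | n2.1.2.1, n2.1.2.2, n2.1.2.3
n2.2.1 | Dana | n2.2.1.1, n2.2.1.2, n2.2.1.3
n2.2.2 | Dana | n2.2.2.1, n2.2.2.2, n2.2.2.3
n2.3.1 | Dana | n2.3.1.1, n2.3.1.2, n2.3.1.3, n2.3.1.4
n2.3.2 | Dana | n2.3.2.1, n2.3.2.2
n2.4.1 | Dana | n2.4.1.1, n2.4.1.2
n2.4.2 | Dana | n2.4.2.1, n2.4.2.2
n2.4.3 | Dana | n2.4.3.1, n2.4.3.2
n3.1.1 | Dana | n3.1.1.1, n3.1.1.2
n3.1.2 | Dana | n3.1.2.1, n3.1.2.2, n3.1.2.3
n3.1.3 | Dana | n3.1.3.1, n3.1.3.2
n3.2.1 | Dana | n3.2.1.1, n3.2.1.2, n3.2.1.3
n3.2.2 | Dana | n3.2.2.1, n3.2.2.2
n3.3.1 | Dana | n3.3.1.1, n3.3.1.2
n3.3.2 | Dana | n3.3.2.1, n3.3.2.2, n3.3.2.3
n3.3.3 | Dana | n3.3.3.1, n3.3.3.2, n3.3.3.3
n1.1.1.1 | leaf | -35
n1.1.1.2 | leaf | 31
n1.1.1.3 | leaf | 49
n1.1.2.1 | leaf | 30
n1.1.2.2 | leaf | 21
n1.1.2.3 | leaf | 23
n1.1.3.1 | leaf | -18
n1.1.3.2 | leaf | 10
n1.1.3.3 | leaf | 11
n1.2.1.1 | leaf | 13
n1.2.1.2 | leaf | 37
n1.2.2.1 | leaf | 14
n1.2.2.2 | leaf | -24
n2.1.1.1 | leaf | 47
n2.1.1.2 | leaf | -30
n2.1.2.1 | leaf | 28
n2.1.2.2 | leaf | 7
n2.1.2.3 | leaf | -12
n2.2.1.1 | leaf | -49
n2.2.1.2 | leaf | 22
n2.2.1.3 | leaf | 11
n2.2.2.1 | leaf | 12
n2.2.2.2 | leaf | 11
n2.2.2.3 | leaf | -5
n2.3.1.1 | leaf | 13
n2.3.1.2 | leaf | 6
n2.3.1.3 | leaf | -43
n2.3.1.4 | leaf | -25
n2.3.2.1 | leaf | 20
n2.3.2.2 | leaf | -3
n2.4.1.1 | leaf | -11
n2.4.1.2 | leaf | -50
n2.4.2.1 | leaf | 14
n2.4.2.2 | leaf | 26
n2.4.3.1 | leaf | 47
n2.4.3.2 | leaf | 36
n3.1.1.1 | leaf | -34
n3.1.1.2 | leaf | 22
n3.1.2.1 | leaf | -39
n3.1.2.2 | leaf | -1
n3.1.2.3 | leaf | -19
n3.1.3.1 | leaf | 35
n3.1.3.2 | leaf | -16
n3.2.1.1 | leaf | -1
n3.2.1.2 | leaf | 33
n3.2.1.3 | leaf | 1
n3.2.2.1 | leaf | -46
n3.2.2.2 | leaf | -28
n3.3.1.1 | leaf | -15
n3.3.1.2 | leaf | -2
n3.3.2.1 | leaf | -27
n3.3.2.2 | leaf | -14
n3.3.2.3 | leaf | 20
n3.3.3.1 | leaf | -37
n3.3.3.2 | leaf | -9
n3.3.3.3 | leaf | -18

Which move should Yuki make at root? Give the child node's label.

n1

n1.1.1 (Dana): min(-35, 31, 49) = -35
n1.1.2 (Dana): min(30, 21, 23) = 21
n1.1.3 (Dana): min(-18, 10, 11) = -18
n1.1 (Yuki): max(-35, 21, -18) = 21
n1.2.1 (Dana): min(13, 37) = 13
n1.2.2 (Dana): min(14, -24) = -24
n1.2 (Yuki): max(13, -24) = 13
n1 (Dana): min(21, 13) = 13
n2.1.1 (Dana): min(47, -30) = -30
n2.1.2 (Dana): min(28, 7, -12) = -12
n2.1 (Yuki): max(-30, -12) = -12
n2.2.1 (Dana): min(-49, 22, 11) = -49
n2.2.2 (Dana): min(12, 11, -5) = -5
n2.2 (Yuki): max(-49, -5) = -5
n2.3.1 (Dana): min(13, 6, -43, -25) = -43
n2.3.2 (Dana): min(20, -3) = -3
n2.3 (Yuki): max(-43, -3) = -3
n2.4.1 (Dana): min(-11, -50) = -50
n2.4.2 (Dana): min(14, 26) = 14
n2.4.3 (Dana): min(47, 36) = 36
n2.4 (Yuki): max(-50, 14, 36) = 36
n2 (Dana): min(-12, -5, -3, 36) = -12
n3.1.1 (Dana): min(-34, 22) = -34
n3.1.2 (Dana): min(-39, -1, -19) = -39
n3.1.3 (Dana): min(35, -16) = -16
n3.1 (Yuki): max(-34, -39, -16) = -16
n3.2.1 (Dana): min(-1, 33, 1) = -1
n3.2.2 (Dana): min(-46, -28) = -46
n3.2 (Yuki): max(-1, -46) = -1
n3.3.1 (Dana): min(-15, -2) = -15
n3.3.2 (Dana): min(-27, -14, 20) = -27
n3.3.3 (Dana): min(-37, -9, -18) = -37
n3.3 (Yuki): max(-15, -27, -37) = -15
n3 (Dana): min(-16, -1, -15) = -16
root (Yuki): max(13, -12, -16) = 13
Yuki at root wants the highest of {n1=13, n2=-12, n3=-16}, so chooses n1.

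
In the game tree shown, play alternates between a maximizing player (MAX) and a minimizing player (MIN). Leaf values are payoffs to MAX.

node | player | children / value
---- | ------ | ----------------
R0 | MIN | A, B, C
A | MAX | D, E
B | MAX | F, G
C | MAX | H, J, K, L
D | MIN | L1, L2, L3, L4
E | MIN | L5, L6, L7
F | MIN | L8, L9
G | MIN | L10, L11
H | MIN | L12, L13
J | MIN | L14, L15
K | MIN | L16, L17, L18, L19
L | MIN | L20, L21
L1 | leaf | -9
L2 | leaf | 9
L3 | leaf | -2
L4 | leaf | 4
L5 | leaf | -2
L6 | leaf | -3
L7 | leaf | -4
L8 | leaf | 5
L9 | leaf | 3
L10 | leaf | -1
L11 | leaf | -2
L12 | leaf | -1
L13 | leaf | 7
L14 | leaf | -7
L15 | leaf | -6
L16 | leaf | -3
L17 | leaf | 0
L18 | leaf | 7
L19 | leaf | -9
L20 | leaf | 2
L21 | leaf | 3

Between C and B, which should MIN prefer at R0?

C

H (MIN): min(-1, 7) = -1
J (MIN): min(-7, -6) = -7
K (MIN): min(-3, 0, 7, -9) = -9
L (MIN): min(2, 3) = 2
C (MAX): max(-1, -7, -9, 2) = 2
F (MIN): min(5, 3) = 3
G (MIN): min(-1, -2) = -2
B (MAX): max(3, -2) = 3
MIN prefers the lower value; C=2, B=3. C is better since 2 < 3.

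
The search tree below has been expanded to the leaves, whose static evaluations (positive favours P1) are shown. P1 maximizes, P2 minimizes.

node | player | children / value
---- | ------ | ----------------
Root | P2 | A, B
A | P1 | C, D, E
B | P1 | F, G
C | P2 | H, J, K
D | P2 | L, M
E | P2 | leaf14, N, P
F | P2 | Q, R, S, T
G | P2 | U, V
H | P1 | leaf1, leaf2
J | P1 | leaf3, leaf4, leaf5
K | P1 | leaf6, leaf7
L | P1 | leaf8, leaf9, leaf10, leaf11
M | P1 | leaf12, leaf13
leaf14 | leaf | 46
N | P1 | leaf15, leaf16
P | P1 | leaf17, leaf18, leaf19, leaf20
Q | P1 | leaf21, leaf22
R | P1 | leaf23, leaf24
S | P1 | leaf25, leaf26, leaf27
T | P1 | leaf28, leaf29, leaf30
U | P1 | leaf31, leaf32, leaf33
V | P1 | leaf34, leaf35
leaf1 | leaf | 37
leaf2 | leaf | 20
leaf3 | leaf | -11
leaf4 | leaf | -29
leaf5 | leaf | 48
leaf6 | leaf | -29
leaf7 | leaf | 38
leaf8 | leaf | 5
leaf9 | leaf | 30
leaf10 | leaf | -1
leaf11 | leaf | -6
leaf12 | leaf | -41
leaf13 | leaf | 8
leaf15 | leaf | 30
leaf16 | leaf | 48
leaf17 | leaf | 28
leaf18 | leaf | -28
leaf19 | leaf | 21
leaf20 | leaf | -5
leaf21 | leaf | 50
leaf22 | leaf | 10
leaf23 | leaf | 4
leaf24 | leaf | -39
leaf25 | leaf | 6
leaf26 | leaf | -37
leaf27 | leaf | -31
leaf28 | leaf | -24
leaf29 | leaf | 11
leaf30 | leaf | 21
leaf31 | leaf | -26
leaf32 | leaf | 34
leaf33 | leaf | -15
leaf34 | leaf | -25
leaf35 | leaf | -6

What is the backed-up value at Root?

4

H (P1): max(37, 20) = 37
J (P1): max(-11, -29, 48) = 48
K (P1): max(-29, 38) = 38
C (P2): min(37, 48, 38) = 37
L (P1): max(5, 30, -1, -6) = 30
M (P1): max(-41, 8) = 8
D (P2): min(30, 8) = 8
N (P1): max(30, 48) = 48
P (P1): max(28, -28, 21, -5) = 28
E (P2): min(46, 48, 28) = 28
A (P1): max(37, 8, 28) = 37
Q (P1): max(50, 10) = 50
R (P1): max(4, -39) = 4
S (P1): max(6, -37, -31) = 6
T (P1): max(-24, 11, 21) = 21
F (P2): min(50, 4, 6, 21) = 4
U (P1): max(-26, 34, -15) = 34
V (P1): max(-25, -6) = -6
G (P2): min(34, -6) = -6
B (P1): max(4, -6) = 4
Root (P2): min(37, 4) = 4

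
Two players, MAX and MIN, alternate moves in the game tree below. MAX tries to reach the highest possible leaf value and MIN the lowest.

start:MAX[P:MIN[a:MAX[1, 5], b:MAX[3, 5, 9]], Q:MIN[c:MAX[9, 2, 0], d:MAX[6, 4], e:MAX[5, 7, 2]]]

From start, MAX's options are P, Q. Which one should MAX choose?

Q

a (MAX): max(1, 5) = 5
b (MAX): max(3, 5, 9) = 9
P (MIN): min(5, 9) = 5
c (MAX): max(9, 2, 0) = 9
d (MAX): max(6, 4) = 6
e (MAX): max(5, 7, 2) = 7
Q (MIN): min(9, 6, 7) = 6
start (MAX): max(5, 6) = 6
MAX at start wants the highest of {P=5, Q=6}, so chooses Q.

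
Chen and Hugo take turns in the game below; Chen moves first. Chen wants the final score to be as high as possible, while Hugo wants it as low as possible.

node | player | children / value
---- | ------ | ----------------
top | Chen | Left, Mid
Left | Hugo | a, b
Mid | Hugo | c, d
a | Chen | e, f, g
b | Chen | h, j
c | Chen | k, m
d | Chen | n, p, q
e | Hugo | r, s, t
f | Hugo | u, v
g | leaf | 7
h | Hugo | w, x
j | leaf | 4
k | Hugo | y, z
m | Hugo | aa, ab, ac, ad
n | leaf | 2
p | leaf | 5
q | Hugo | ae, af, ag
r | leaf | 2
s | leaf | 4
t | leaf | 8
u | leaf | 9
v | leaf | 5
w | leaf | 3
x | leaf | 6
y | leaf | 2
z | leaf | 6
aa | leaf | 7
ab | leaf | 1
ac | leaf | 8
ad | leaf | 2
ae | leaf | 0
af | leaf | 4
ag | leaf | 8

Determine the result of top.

e (Hugo): min(2, 4, 8) = 2
f (Hugo): min(9, 5) = 5
a (Chen): max(2, 5, 7) = 7
h (Hugo): min(3, 6) = 3
b (Chen): max(3, 4) = 4
Left (Hugo): min(7, 4) = 4
k (Hugo): min(2, 6) = 2
m (Hugo): min(7, 1, 8, 2) = 1
c (Chen): max(2, 1) = 2
q (Hugo): min(0, 4, 8) = 0
d (Chen): max(2, 5, 0) = 5
Mid (Hugo): min(2, 5) = 2
top (Chen): max(4, 2) = 4

4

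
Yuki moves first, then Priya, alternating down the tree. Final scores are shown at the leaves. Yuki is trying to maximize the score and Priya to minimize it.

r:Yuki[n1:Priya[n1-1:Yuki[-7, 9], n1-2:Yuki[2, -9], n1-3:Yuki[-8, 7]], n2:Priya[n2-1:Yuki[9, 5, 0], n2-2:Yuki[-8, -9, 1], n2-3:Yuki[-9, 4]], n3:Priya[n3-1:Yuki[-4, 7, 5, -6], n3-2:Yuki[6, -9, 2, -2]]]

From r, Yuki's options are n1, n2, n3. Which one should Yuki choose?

n1-1 (Yuki): max(-7, 9) = 9
n1-2 (Yuki): max(2, -9) = 2
n1-3 (Yuki): max(-8, 7) = 7
n1 (Priya): min(9, 2, 7) = 2
n2-1 (Yuki): max(9, 5, 0) = 9
n2-2 (Yuki): max(-8, -9, 1) = 1
n2-3 (Yuki): max(-9, 4) = 4
n2 (Priya): min(9, 1, 4) = 1
n3-1 (Yuki): max(-4, 7, 5, -6) = 7
n3-2 (Yuki): max(6, -9, 2, -2) = 6
n3 (Priya): min(7, 6) = 6
r (Yuki): max(2, 1, 6) = 6
Yuki at r wants the highest of {n1=2, n2=1, n3=6}, so chooses n3.

n3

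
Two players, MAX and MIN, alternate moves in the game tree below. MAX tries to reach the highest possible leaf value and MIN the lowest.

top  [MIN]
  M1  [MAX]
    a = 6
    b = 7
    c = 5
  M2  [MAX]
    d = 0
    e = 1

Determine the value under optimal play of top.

M1 (MAX): max(6, 7, 5) = 7
M2 (MAX): max(0, 1) = 1
top (MIN): min(7, 1) = 1

1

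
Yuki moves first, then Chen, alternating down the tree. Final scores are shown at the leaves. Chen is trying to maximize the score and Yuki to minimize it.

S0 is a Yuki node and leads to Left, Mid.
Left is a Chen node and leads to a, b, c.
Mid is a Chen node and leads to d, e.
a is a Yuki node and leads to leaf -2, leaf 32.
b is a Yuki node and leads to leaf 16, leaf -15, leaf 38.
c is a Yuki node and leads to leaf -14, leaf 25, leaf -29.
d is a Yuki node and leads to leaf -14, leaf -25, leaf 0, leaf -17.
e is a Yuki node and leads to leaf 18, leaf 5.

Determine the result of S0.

-2

a (Yuki): min(-2, 32) = -2
b (Yuki): min(16, -15, 38) = -15
c (Yuki): min(-14, 25, -29) = -29
Left (Chen): max(-2, -15, -29) = -2
d (Yuki): min(-14, -25, 0, -17) = -25
e (Yuki): min(18, 5) = 5
Mid (Chen): max(-25, 5) = 5
S0 (Yuki): min(-2, 5) = -2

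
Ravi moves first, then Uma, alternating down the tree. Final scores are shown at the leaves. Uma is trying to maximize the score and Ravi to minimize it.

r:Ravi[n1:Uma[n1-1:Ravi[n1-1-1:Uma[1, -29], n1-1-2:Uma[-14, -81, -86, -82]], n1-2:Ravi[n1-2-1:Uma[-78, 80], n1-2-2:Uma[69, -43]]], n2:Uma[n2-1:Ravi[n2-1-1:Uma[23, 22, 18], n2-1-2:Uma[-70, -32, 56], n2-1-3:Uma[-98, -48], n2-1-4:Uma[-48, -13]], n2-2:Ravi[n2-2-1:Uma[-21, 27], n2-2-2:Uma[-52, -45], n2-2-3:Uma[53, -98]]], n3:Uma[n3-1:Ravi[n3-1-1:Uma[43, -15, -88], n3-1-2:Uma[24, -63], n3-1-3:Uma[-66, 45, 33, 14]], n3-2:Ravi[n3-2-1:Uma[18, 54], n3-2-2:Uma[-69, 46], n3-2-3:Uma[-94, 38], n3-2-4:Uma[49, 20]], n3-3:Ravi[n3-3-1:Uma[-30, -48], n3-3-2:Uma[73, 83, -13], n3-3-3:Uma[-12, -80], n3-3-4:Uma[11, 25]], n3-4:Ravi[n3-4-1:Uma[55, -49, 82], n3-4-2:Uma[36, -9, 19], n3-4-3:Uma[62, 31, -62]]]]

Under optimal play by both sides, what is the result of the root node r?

-45

n1-1-1 (Uma): max(1, -29) = 1
n1-1-2 (Uma): max(-14, -81, -86, -82) = -14
n1-1 (Ravi): min(1, -14) = -14
n1-2-1 (Uma): max(-78, 80) = 80
n1-2-2 (Uma): max(69, -43) = 69
n1-2 (Ravi): min(80, 69) = 69
n1 (Uma): max(-14, 69) = 69
n2-1-1 (Uma): max(23, 22, 18) = 23
n2-1-2 (Uma): max(-70, -32, 56) = 56
n2-1-3 (Uma): max(-98, -48) = -48
n2-1-4 (Uma): max(-48, -13) = -13
n2-1 (Ravi): min(23, 56, -48, -13) = -48
n2-2-1 (Uma): max(-21, 27) = 27
n2-2-2 (Uma): max(-52, -45) = -45
n2-2-3 (Uma): max(53, -98) = 53
n2-2 (Ravi): min(27, -45, 53) = -45
n2 (Uma): max(-48, -45) = -45
n3-1-1 (Uma): max(43, -15, -88) = 43
n3-1-2 (Uma): max(24, -63) = 24
n3-1-3 (Uma): max(-66, 45, 33, 14) = 45
n3-1 (Ravi): min(43, 24, 45) = 24
n3-2-1 (Uma): max(18, 54) = 54
n3-2-2 (Uma): max(-69, 46) = 46
n3-2-3 (Uma): max(-94, 38) = 38
n3-2-4 (Uma): max(49, 20) = 49
n3-2 (Ravi): min(54, 46, 38, 49) = 38
n3-3-1 (Uma): max(-30, -48) = -30
n3-3-2 (Uma): max(73, 83, -13) = 83
n3-3-3 (Uma): max(-12, -80) = -12
n3-3-4 (Uma): max(11, 25) = 25
n3-3 (Ravi): min(-30, 83, -12, 25) = -30
n3-4-1 (Uma): max(55, -49, 82) = 82
n3-4-2 (Uma): max(36, -9, 19) = 36
n3-4-3 (Uma): max(62, 31, -62) = 62
n3-4 (Ravi): min(82, 36, 62) = 36
n3 (Uma): max(24, 38, -30, 36) = 38
r (Ravi): min(69, -45, 38) = -45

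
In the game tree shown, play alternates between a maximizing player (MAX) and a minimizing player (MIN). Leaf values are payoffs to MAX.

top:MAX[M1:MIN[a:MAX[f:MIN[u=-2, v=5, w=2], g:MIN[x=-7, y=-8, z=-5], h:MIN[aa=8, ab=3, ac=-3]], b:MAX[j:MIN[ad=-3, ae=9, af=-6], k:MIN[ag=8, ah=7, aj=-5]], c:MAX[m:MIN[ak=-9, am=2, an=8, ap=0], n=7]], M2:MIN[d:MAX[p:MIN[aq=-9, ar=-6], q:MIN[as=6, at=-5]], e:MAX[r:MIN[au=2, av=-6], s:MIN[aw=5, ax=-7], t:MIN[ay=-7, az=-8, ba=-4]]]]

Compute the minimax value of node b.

j (MIN): min(-3, 9, -6) = -6
k (MIN): min(8, 7, -5) = -5
b (MAX): max(-6, -5) = -5

-5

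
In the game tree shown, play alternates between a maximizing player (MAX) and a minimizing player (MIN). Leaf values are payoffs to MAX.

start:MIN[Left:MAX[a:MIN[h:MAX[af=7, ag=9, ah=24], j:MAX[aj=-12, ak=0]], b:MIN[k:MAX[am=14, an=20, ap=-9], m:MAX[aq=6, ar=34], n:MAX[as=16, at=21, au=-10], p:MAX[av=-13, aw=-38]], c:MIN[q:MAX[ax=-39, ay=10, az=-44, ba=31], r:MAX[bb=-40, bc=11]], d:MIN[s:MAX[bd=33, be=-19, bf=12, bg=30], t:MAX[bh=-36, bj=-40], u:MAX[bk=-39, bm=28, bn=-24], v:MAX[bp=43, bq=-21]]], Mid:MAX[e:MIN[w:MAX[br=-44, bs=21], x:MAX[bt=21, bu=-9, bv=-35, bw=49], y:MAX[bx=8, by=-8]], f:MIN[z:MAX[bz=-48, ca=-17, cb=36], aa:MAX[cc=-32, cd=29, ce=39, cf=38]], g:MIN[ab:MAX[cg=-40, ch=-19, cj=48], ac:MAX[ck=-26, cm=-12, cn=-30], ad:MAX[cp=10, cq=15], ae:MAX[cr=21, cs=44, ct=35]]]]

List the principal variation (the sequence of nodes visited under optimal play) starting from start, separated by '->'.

start -> Left -> c -> r -> bc

h (MAX): max(7, 9, 24) = 24
j (MAX): max(-12, 0) = 0
a (MIN): min(24, 0) = 0
k (MAX): max(14, 20, -9) = 20
m (MAX): max(6, 34) = 34
n (MAX): max(16, 21, -10) = 21
p (MAX): max(-13, -38) = -13
b (MIN): min(20, 34, 21, -13) = -13
q (MAX): max(-39, 10, -44, 31) = 31
r (MAX): max(-40, 11) = 11
c (MIN): min(31, 11) = 11
s (MAX): max(33, -19, 12, 30) = 33
t (MAX): max(-36, -40) = -36
u (MAX): max(-39, 28, -24) = 28
v (MAX): max(43, -21) = 43
d (MIN): min(33, -36, 28, 43) = -36
Left (MAX): max(0, -13, 11, -36) = 11
w (MAX): max(-44, 21) = 21
x (MAX): max(21, -9, -35, 49) = 49
y (MAX): max(8, -8) = 8
e (MIN): min(21, 49, 8) = 8
z (MAX): max(-48, -17, 36) = 36
aa (MAX): max(-32, 29, 39, 38) = 39
f (MIN): min(36, 39) = 36
ab (MAX): max(-40, -19, 48) = 48
ac (MAX): max(-26, -12, -30) = -12
ad (MAX): max(10, 15) = 15
ae (MAX): max(21, 44, 35) = 44
g (MIN): min(48, -12, 15, 44) = -12
Mid (MAX): max(8, 36, -12) = 36
start (MIN): min(11, 36) = 11
At start, MIN picks Left (lowest: 11).
At Left, MAX picks c (highest: 11).
At c, MIN picks r (lowest: 11).
At r, MAX picks bc (highest: 11).
Terminal value 11.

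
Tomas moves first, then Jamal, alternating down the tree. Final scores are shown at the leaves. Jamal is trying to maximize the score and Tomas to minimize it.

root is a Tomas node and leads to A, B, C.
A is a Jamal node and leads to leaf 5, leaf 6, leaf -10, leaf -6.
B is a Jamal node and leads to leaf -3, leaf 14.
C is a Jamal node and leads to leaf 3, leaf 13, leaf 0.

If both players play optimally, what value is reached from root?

A (Jamal): max(5, 6, -10, -6) = 6
B (Jamal): max(-3, 14) = 14
C (Jamal): max(3, 13, 0) = 13
root (Tomas): min(6, 14, 13) = 6

6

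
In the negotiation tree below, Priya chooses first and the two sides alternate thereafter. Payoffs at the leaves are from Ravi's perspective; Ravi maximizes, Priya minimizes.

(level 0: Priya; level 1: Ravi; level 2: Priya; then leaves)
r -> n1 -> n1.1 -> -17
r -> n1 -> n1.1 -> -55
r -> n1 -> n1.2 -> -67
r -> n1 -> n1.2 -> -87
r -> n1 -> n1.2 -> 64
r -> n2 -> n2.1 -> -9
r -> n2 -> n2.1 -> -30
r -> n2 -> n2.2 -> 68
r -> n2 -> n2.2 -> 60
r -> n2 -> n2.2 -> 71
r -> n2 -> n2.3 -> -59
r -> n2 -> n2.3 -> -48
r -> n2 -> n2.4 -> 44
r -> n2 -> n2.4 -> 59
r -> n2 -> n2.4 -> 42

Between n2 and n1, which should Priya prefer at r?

n2.1 (Priya): min(-9, -30) = -30
n2.2 (Priya): min(68, 60, 71) = 60
n2.3 (Priya): min(-59, -48) = -59
n2.4 (Priya): min(44, 59, 42) = 42
n2 (Ravi): max(-30, 60, -59, 42) = 60
n1.1 (Priya): min(-17, -55) = -55
n1.2 (Priya): min(-67, -87, 64) = -87
n1 (Ravi): max(-55, -87) = -55
Priya prefers the lower value; n2=60, n1=-55. n1 is better since -55 < 60.

n1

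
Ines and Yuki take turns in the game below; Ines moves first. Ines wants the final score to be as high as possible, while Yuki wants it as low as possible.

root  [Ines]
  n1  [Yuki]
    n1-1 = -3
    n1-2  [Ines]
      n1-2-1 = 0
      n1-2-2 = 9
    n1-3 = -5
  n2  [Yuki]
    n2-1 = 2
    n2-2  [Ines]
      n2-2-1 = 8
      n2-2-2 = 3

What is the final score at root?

n1-2 (Ines): max(0, 9) = 9
n1 (Yuki): min(-3, 9, -5) = -5
n2-2 (Ines): max(8, 3) = 8
n2 (Yuki): min(2, 8) = 2
root (Ines): max(-5, 2) = 2

2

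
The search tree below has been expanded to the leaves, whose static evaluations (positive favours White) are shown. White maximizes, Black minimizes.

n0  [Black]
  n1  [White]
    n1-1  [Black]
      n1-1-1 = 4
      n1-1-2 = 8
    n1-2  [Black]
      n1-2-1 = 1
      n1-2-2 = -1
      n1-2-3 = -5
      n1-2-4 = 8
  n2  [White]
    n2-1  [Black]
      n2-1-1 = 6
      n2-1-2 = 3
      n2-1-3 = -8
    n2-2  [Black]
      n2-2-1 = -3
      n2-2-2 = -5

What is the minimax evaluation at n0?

-5

n1-1 (Black): min(4, 8) = 4
n1-2 (Black): min(1, -1, -5, 8) = -5
n1 (White): max(4, -5) = 4
n2-1 (Black): min(6, 3, -8) = -8
n2-2 (Black): min(-3, -5) = -5
n2 (White): max(-8, -5) = -5
n0 (Black): min(4, -5) = -5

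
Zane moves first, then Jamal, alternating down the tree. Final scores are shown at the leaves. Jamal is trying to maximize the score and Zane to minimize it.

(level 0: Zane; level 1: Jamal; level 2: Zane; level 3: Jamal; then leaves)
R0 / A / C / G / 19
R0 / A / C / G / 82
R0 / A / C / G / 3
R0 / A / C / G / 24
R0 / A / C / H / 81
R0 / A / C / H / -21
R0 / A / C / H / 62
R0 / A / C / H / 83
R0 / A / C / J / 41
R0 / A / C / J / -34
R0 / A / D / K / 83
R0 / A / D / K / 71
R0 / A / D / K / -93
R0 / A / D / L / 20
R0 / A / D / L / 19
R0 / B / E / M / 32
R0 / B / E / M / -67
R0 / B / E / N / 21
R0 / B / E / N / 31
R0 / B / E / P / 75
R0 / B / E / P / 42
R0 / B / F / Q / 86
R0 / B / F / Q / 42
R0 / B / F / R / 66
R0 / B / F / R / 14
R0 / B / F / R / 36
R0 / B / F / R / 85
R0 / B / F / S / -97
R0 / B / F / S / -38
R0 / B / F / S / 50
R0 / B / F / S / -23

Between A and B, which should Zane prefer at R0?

G (Jamal): max(19, 82, 3, 24) = 82
H (Jamal): max(81, -21, 62, 83) = 83
J (Jamal): max(41, -34) = 41
C (Zane): min(82, 83, 41) = 41
K (Jamal): max(83, 71, -93) = 83
L (Jamal): max(20, 19) = 20
D (Zane): min(83, 20) = 20
A (Jamal): max(41, 20) = 41
M (Jamal): max(32, -67) = 32
N (Jamal): max(21, 31) = 31
P (Jamal): max(75, 42) = 75
E (Zane): min(32, 31, 75) = 31
Q (Jamal): max(86, 42) = 86
R (Jamal): max(66, 14, 36, 85) = 85
S (Jamal): max(-97, -38, 50, -23) = 50
F (Zane): min(86, 85, 50) = 50
B (Jamal): max(31, 50) = 50
Zane prefers the lower value; A=41, B=50. A is better since 41 < 50.

A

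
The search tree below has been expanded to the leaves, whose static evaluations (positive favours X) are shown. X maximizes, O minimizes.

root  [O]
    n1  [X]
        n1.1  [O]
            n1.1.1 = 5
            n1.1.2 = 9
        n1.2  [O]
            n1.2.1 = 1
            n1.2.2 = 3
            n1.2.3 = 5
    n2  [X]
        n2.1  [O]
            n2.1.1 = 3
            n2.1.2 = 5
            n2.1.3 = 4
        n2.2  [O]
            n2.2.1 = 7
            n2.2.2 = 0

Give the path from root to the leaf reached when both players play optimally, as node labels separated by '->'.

root -> n2 -> n2.1 -> n2.1.1

n1.1 (O): min(5, 9) = 5
n1.2 (O): min(1, 3, 5) = 1
n1 (X): max(5, 1) = 5
n2.1 (O): min(3, 5, 4) = 3
n2.2 (O): min(7, 0) = 0
n2 (X): max(3, 0) = 3
root (O): min(5, 3) = 3
At root, O picks n2 (lowest: 3).
At n2, X picks n2.1 (highest: 3).
At n2.1, O picks n2.1.1 (lowest: 3).
Terminal value 3.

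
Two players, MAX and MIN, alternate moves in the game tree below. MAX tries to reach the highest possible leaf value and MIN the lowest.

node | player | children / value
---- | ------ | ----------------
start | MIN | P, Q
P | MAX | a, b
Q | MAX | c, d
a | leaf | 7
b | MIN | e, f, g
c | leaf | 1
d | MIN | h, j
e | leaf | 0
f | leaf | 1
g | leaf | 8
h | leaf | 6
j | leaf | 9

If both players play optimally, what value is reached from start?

6

b (MIN): min(0, 1, 8) = 0
P (MAX): max(7, 0) = 7
d (MIN): min(6, 9) = 6
Q (MAX): max(1, 6) = 6
start (MIN): min(7, 6) = 6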